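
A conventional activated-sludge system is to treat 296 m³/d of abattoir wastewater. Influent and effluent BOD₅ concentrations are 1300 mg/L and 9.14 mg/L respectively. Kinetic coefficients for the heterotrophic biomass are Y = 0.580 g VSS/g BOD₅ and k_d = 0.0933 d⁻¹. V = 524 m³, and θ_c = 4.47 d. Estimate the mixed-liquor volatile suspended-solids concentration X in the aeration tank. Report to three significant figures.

From V·X·(1 + k_d·θ_c) = Y·Q·(S₀ − S)·θ_c: X = 0.580 × 296 × (1300 − 9.14) × 4.47 / [524 × (1 + 0.0933 × 4.47)] = 1334 mg/L.

X ≈ 1330 mg/L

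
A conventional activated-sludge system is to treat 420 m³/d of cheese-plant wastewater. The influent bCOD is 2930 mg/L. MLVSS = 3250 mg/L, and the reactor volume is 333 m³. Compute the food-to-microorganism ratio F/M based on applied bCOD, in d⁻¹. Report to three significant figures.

F/M ≈ 1.14 d⁻¹

Food-to-microorganism ratio F/M = Q S₀ / (V X) = 420 × 2930 / (333.0 × 3250) = 1.137 d⁻¹.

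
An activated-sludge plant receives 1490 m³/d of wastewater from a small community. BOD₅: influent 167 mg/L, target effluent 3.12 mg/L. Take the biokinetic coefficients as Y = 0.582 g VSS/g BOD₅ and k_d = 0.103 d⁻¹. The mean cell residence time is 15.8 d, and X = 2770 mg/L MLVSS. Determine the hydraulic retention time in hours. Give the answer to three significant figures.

Rearranging the biomass balance for a CMAS with decay, V = Y·Q·ΔS·θ_c / [X·(1+k_d θ_c)] = 0.582 × 1490 × (167 − 3.12) × 15.8 / [2770 × (1 + 0.103 × 15.8)] = 2.25×10^6 / 7278 = 308.5 m³.
HRT = V/Q = 308.5 m³ / 1490 m³·d⁻¹ = 0.2071 d × 24 = 4.969 h.

τ ≈ 4.97 h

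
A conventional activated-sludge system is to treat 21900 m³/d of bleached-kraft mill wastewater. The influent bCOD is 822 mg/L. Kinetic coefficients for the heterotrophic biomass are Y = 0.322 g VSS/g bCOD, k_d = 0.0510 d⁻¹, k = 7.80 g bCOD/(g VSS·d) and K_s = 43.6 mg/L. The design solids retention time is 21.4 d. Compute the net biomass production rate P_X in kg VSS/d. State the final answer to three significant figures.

From the Monod/SRT balance for a CMAS, S = K_s·(1+k_d θ_c)/[θ_c·(Y k − k_d) − 1] = 43.6 × (1 + 0.0510 × 21.4) / [21.4 × (0.322 × 7.80 − 0.0510) − 1] = 91.19 / 51.66 = 1.765 mg/L.
Observed yield with endogenous decay: Y_obs = Y / (1 + k_d·θ_c) = 0.322 / (1 + 0.0510 × 21.4) = 0.322 / 2.091 = 0.1540 g VSS/g bCOD.
Substrate removed = Q·(S₀ − S) = 21900 m³/d × (822 − 1.77) g/m³ = 1.8×10^7 g/d = 17963 kg/d.
Net biomass production P_X = Y_obs × Q·(S₀ − S) = 0.1540 × 17963 = 2766 kg VSS/d.

P_X ≈ 2770 kg VSS/d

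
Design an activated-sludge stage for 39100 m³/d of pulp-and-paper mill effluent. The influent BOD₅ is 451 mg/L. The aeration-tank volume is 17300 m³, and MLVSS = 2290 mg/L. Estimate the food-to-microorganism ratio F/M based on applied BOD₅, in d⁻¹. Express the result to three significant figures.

F/M ≈ 0.445 d⁻¹

Food-to-microorganism ratio F/M = Q S₀ / (V X) = 39100 × 451 / (17300 × 2290) = 0.4451 d⁻¹.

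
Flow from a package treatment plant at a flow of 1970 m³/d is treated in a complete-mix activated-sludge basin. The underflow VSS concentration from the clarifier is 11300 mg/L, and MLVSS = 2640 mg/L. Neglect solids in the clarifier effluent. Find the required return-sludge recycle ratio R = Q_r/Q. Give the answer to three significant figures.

R ≈ 0.305

Solids balance on the clarifier gives (1+R)X = R·X_r, so R = X/(X_r − X) = 2640 / (11300 − 2640) = 0.3048.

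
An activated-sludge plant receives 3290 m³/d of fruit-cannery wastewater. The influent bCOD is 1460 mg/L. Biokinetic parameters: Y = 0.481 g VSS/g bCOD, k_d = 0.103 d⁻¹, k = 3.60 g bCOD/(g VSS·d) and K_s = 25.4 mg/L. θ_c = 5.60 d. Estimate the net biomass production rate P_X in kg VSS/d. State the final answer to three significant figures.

P_X ≈ 1460 kg VSS/d

For a completely mixed reactor with recycle the Lawrence–McCarty relation gives S = K_s·(1 + k_d·θ_c) / [θ_c·(Y·k − k_d) − 1] = 25.4 × (1 + 0.103 × 5.60) / [5.60 × (0.481 × 3.60 − 0.103) − 1] = 40.05 / 8.120 = 4.932 mg/L.
Y_obs = Y / (1 + k_d θ_c) = 0.481 / (1 + 0.103 × 5.60) = 0.481 / 1.577 = 0.3050.
Substrate removed = Q·(S₀ − S) = 3290 m³/d × (1460 − 4.93) g/m³ = 4.79×10^6 g/d = 4787 kg/d.
Net biomass production P_X = Y_obs × Q·(S₀ − S) = 0.3050 × 4787 = 1460 kg VSS/d.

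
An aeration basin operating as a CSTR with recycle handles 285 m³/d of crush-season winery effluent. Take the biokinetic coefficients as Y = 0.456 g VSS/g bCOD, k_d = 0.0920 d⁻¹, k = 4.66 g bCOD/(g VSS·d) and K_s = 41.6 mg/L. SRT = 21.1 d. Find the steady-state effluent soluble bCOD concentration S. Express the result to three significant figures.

Effluent substrate depends only on kinetics and SRT: S = K_s(1 + k_d θ_c) / [θ_c(Yk − k_d) − 1] = 41.6 × (1 + 0.0920 × 21.1) / [21.1 × (0.456 × 4.66 − 0.0920) − 1] = 122.4 / 41.90 = 2.920 mg/L.

S ≈ 2.92 mg/L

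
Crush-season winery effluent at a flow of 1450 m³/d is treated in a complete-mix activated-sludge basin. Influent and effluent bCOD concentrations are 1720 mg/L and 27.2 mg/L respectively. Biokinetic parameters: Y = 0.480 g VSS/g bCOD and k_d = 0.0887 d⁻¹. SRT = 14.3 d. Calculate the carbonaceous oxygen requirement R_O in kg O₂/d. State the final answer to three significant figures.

Y_obs = Y / (1 + k_d θ_c) = 0.480 / (1 + 0.0887 × 14.3) = 0.480 / 2.268 = 0.2116.
Substrate removed = Q·(S₀ − S) = 1450 m³/d × (1720 − 27.2) g/m³ = 2.45×10^6 g/d = 2455 kg/d.
Biomass synthesised: P_X = Y_obs × 2455 = 519.4 kg VSS/d.
Carbonaceous O₂ demand = substrate oxidised − cell-mass equivalent = 2455 − 1.42 × 519.4 = 1717 kg O₂/d.

R_O ≈ 1720 kg O₂/d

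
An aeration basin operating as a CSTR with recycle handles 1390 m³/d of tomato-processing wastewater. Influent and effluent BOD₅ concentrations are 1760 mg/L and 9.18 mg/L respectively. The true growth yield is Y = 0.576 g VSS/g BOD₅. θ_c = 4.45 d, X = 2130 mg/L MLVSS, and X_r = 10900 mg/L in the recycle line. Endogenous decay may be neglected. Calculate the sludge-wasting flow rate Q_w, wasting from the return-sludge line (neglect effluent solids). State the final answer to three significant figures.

With k_d = 0 the design equation reduces to V = Y Q (S₀−S) θ_c / X = 0.576 × 1390 × (1760 − 9.18) × 4.45 / 2130 = 2929 m³.
Q_w = (V·X)/(θ_c X_r) = 2929 × 2130 / (4.45 × 10900) = 128.6 m³/d.

Q_w ≈ 129 m³/d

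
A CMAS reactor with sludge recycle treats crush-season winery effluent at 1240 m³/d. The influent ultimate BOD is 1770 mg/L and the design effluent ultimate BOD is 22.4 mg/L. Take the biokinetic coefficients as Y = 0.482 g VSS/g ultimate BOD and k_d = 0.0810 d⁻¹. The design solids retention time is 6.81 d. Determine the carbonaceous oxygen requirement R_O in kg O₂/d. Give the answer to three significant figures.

The observed yield is Y_obs = Y/(1 + k_d·θ_c) = 0.482 / (1 + 0.0810 × 6.81) = 0.482 / 1.552 = 0.3106 g VSS per g ultimate BOD removed.
Substrate removed = Q·(S₀ − S) = 1240 m³/d × (1770 − 22.4) g/m³ = 2.17×10^6 g/d = 2167 kg/d.
P_X = Y_obs·Q·(S₀ − S) = 0.3106 × 2167 = 673.2 kg VSS/d.
Carbonaceous O₂ demand = substrate oxidised − cell-mass equivalent = 2167 − 1.42 × 673.2 = 1211 kg O₂/d.

R_O ≈ 1210 kg O₂/d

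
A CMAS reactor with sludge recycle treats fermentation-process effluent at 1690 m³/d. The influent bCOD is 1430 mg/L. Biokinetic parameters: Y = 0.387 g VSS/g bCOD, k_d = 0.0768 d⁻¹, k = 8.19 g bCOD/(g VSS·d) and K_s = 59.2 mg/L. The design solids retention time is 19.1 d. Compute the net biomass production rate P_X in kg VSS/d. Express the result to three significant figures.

P_X ≈ 378 kg VSS/d

For a completely mixed reactor with recycle the Lawrence–McCarty relation gives S = K_s·(1 + k_d·θ_c) / [θ_c·(Y·k − k_d) − 1] = 59.2 × (1 + 0.0768 × 19.1) / [19.1 × (0.387 × 8.19 − 0.0768) − 1] = 146.0 / 58.07 = 2.515 mg/L.
Correct the yield for decay: Y_obs = Y/(1 + k_d θ_c) = 0.387 / (1 + 0.0768 × 19.1) = 0.387 / 2.467 = 0.1569.
Q·(S₀ − S) = 1690 × (1430 − 2.51) × 10⁻³ = 2412 kg/d removed.
So the net sludge growth is P_X = 0.1569 × 2412 = 378.5 kg VSS/d.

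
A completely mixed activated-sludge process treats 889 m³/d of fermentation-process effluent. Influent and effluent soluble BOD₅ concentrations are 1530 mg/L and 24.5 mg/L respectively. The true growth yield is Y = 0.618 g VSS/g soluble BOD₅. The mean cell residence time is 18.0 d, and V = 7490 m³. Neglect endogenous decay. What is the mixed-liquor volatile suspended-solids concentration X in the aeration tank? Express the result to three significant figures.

X ≈ 1990 mg/L

From V·X = Y·Q·(S₀ − S)·θ_c (decay neglected): X = 0.618 × 889 × (1530 − 24.5) × 18.0 / 7490 = 1988 mg/L.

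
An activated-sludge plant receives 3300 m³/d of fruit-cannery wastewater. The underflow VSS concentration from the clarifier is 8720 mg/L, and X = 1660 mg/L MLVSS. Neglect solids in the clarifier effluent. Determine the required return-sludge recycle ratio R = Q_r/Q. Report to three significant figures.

R ≈ 0.235

Mass balance around the secondary clarifier (neglecting effluent solids): R = X / (X_r − X) = 1660 / (8720 − 1660) = 0.2351.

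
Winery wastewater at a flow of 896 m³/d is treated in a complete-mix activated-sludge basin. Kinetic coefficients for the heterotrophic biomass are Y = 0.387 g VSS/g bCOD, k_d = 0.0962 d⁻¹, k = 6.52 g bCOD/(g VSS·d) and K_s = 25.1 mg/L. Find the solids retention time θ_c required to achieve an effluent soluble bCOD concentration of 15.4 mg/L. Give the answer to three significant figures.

θ_c ≈ 1.16 d

From 1/θ_c = Y·k·S/(K_s + S) − k_d: Y·k·S/(K_s+S) = 0.387 × 6.52 × 15.4 / (25.1 + 15.4) = 0.9595 d⁻¹.
θ_c = 1/(μ − k_d) = 1/(0.9595 − 0.0962) = 1/0.8633 = 1.158 d.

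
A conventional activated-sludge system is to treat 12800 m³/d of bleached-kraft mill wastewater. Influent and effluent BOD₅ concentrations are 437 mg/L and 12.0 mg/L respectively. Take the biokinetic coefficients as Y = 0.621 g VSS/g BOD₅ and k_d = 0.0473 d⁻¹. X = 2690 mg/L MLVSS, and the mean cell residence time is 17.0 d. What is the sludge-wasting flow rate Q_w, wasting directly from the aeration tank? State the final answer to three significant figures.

Q_w ≈ 696 m³/d

From the SRT design equation V = Y Q (S₀−S) θ_c / [X (1 + k_d θ_c)] = 0.621 × 12800 × (437 − 12.0) × 17.0 / [2690 × (1 + 0.0473 × 17.0)] = 5.74×10^7 / 4853 = 11834 m³.
Wasting from the aeration tank: Q_w = V / θ_c = 11834 / 17.0 = 696.1 m³/d.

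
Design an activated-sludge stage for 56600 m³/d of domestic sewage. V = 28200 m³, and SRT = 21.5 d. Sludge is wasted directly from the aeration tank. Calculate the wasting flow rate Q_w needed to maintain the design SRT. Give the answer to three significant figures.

Q_w ≈ 1310 m³/d

For wasting at MLVSS concentration, Q_w = V/θ_c = 28200/21.5 = 1312 m³/d.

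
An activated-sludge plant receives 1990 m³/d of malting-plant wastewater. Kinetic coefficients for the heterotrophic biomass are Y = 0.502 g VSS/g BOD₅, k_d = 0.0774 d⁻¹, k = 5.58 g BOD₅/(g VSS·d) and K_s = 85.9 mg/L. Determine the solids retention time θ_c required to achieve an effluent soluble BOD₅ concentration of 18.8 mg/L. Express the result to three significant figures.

θ_c ≈ 2.35 d

At the target effluent, Y k S/(K_s+S) = 0.502×5.58×18.8/104.7 = 0.5030 d⁻¹.
1/θ_c = 0.5030 − 0.0774 = 0.4256 d⁻¹, so θ_c = 2.350 d.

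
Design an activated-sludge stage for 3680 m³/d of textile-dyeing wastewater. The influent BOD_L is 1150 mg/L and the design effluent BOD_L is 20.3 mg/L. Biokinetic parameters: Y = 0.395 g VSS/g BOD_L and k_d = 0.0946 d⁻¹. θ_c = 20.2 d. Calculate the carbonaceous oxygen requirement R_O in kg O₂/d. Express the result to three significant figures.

Y_obs = Y / (1 + k_d θ_c) = 0.395 / (1 + 0.0946 × 20.2) = 0.395 / 2.911 = 0.1357.
Substrate removed = Q·(S₀ − S) = 3680 m³/d × (1150 − 20.3) g/m³ = 4.16×10^6 g/d = 4157 kg/d.
P_X = Y_obs·Q·(S₀ − S) = 0.1357 × 4157 = 564.1 kg VSS/d.
R_O = Q·ΔS − 1.42 P_X = 4157 − 801.1 = 3356 kg O₂/d.

R_O ≈ 3360 kg O₂/d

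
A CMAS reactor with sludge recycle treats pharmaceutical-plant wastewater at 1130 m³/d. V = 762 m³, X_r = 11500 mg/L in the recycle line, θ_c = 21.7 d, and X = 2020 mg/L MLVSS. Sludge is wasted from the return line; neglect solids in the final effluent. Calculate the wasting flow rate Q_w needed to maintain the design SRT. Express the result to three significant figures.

Q_w = (V·X)/(θ_c X_r) = 762.0 × 2020 / (21.7 × 11500) = 6.168 m³/d.

Q_w ≈ 6.17 m³/d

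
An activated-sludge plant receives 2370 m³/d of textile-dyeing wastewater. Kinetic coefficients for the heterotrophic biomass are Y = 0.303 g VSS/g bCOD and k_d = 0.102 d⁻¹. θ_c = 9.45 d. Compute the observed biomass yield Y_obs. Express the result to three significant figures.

Observed yield with endogenous decay: Y_obs = Y / (1 + k_d·θ_c) = 0.303 / (1 + 0.102 × 9.45) = 0.303 / 1.964 = 0.1543 g VSS/g bCOD.

Y_obs ≈ 0.154 g VSS/g bCOD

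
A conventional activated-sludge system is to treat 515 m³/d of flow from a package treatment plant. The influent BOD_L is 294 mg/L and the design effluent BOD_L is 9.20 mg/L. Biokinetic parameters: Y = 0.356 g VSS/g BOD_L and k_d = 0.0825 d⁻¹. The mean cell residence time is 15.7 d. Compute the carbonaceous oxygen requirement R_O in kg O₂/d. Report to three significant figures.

R_O ≈ 114 kg O₂/d

Correct the yield for decay: Y_obs = Y/(1 + k_d θ_c) = 0.356 / (1 + 0.0825 × 15.7) = 0.356 / 2.295 = 0.1551.
Substrate removed = Q·(S₀ − S) = 515 m³/d × (294 − 9.20) g/m³ = 1.47×10^5 g/d = 146.7 kg/d.
Biomass synthesised: P_X = Y_obs × 146.7 = 22.75 kg VSS/d.
Carbonaceous O₂ demand = substrate oxidised − cell-mass equivalent = 146.7 − 1.42 × 22.75 = 114.4 kg O₂/d.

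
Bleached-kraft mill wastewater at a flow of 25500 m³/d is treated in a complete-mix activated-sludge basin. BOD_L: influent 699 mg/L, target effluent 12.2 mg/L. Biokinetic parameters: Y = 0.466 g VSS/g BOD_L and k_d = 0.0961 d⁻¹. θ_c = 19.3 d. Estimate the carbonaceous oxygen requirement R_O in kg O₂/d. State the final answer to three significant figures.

R_O ≈ 13500 kg O₂/d

Correct the yield for decay: Y_obs = Y/(1 + k_d θ_c) = 0.466 / (1 + 0.0961 × 19.3) = 0.466 / 2.855 = 0.1632.
Substrate removed = Q·(S₀ − S) = 25500 m³/d × (699 − 12.2) g/m³ = 1.75×10^7 g/d = 17513 kg/d.
P_X = Y_obs·Q·(S₀ − S) = 0.1632 × 17513 = 2859 kg VSS/d.
Carbonaceous O₂ demand = substrate oxidised − cell-mass equivalent = 17513 − 1.42 × 2859 = 13454 kg O₂/d.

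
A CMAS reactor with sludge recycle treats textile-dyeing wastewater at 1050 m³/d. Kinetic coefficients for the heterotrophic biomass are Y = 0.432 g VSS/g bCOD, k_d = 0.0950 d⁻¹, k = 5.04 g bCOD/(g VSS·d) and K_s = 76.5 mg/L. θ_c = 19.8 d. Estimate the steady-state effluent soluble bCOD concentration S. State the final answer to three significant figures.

From the Monod/SRT balance for a CMAS, S = K_s·(1+k_d θ_c)/[θ_c·(Y k − k_d) − 1] = 76.5 × (1 + 0.0950 × 19.8) / [19.8 × (0.432 × 5.04 − 0.0950) − 1] = 220.4 / 40.23 = 5.479 mg/L.

S ≈ 5.48 mg/L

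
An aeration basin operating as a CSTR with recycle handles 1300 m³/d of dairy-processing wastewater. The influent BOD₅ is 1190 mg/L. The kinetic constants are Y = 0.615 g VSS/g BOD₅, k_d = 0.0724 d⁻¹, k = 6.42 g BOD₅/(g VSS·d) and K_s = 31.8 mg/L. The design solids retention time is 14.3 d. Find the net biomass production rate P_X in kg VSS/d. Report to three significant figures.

From the Monod/SRT balance for a CMAS, S = K_s·(1+k_d θ_c)/[θ_c·(Y k − k_d) − 1] = 31.8 × (1 + 0.0724 × 14.3) / [14.3 × (0.615 × 6.42 − 0.0724) − 1] = 64.72 / 54.43 = 1.189 mg/L.
Y_obs = Y / (1 + k_d θ_c) = 0.615 / (1 + 0.0724 × 14.3) = 0.615 / 2.035 = 0.3022.
Mass of BOD₅ removed per day: Q(S₀ − S) = 1300 × 1189 g/m³ = 1545 kg/d.
Net biomass production P_X = Y_obs × Q·(S₀ − S) = 0.3022 × 1545 = 467.0 kg VSS/d.

P_X ≈ 467 kg VSS/d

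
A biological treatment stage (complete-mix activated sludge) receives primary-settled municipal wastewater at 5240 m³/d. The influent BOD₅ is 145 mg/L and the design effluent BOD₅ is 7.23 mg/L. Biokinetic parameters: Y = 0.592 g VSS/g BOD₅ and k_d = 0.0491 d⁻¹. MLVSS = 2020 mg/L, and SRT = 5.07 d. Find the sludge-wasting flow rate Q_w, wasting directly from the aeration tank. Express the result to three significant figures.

Q_w ≈ 169 m³/d

Rearranging the biomass balance for a CMAS with decay, V = Y·Q·ΔS·θ_c / [X·(1+k_d θ_c)] = 0.592 × 5240 × (145 − 7.23) × 5.07 / [2020 × (1 + 0.0491 × 5.07)] = 2.17×10^6 / 2523 = 858.9 m³.
For wasting at MLVSS concentration, Q_w = V/θ_c = 858.9/5.07 = 169.4 m³/d.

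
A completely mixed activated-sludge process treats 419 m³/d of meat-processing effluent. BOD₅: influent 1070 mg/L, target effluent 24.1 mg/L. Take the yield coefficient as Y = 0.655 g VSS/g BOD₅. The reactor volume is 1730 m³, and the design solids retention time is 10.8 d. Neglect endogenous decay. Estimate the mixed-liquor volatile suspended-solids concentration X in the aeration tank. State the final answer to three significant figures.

From V·X = Y·Q·(S₀ − S)·θ_c (decay neglected): X = 0.655 × 419 × (1070 − 24.1) × 10.8 / 1730 = 1792 mg/L.

X ≈ 1790 mg/L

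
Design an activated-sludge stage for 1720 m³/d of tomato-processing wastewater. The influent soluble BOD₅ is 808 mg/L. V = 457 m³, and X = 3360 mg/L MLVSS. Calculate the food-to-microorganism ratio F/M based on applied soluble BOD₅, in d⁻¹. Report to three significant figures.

F/M ≈ 0.905 d⁻¹

Food-to-microorganism ratio F/M = Q S₀ / (V X) = 1720 × 808 / (457.0 × 3360) = 0.9051 d⁻¹.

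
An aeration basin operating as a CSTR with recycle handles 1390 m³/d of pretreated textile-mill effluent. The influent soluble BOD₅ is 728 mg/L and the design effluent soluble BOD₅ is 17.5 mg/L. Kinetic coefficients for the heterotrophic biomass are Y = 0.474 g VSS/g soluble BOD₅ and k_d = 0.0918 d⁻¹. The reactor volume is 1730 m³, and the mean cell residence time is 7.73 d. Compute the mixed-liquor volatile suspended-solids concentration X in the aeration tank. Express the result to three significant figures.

X ≈ 1220 mg/L

X = Y·Q·ΔS·θ_c / [V·(1 + k_d θ_c)] = 0.474 × 1390 × (728 − 17.5) × 7.73 / [1730 × (1 + 0.0918 × 7.73)] = 1223 mg/L.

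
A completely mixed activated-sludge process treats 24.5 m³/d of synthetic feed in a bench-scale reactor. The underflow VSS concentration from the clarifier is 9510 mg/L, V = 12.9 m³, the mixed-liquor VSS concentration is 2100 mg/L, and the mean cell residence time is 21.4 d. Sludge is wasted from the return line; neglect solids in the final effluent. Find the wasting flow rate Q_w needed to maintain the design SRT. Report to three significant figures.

Q_w ≈ 0.133 m³/d

Wasting from the return line (neglecting effluent solids): Q_w = V·X / (θ_c·X_r) = 12.90 × 2100 / (21.4 × 9510) = 0.1331 m³/d.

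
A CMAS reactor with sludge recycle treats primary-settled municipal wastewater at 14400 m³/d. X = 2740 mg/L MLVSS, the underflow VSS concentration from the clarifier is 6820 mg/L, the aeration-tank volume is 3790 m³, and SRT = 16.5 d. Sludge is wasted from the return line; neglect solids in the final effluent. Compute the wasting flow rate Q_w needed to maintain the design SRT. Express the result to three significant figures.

Q_w ≈ 92.3 m³/d

θ_c = V·X/(Q_w·X_r) when wasting from the recycle, so Q_w = V·X/(θ_c·X_r) = 3790 × 2740 / (16.5 × 6820) = 92.28 m³/d.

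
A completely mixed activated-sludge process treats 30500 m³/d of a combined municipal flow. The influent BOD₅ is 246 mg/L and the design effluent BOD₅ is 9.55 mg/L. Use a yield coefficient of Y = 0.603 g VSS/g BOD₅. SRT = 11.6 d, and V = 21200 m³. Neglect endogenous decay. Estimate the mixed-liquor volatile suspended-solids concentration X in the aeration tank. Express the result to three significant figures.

X ≈ 2380 mg/L

Without decay, X = Y Q (S₀−S) θ_c / V = 0.603 × 30500 × (246 − 9.55) × 11.6 / 21200 = 2379 mg/L.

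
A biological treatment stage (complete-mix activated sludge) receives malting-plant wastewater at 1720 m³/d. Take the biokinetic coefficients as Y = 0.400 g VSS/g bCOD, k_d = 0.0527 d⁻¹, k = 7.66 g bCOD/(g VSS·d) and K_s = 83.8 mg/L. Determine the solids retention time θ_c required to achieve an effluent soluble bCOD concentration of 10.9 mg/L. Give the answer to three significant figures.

Specific growth rate at S = 10.9 mg/L: μ = YkS/(K_s+S) = 0.400·7.66·10.9/(83.8+10.9) = 0.3527 d⁻¹.
θ_c = 1/(μ − k_d) = 1/(0.3527 − 0.0527) = 1/0.3000 = 3.334 d.

θ_c ≈ 3.33 d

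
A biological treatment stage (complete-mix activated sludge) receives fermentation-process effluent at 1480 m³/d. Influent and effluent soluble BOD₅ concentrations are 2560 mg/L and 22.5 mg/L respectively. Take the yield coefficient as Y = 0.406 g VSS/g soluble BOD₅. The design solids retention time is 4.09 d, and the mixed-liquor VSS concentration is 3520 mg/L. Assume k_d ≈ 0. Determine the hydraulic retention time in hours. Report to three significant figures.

Biomass mass balance (decay neglected): V·X = Y·Q·(S₀ − S)·θ_c, so V = 0.406 × 1480 × (2560 − 22.5) × 4.09 / 3520 = 1772 m³.
HRT = V/Q = 1772 m³ / 1480 m³·d⁻¹ = 1.197 d × 24 = 28.73 h.

τ ≈ 28.7 h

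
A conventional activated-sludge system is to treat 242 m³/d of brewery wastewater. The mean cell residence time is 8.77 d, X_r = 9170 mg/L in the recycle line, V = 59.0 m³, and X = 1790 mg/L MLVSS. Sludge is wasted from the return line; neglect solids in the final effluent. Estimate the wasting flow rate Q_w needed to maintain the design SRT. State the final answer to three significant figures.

Q_w ≈ 1.31 m³/d

Q_w = (V·X)/(θ_c X_r) = 59.00 × 1790 / (8.77 × 9170) = 1.313 m³/d.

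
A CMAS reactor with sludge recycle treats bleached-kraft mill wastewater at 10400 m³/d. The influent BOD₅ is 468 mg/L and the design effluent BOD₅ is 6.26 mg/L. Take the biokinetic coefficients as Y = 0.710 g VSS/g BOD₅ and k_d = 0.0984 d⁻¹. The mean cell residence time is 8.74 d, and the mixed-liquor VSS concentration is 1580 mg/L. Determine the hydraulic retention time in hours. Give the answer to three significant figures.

From the SRT design equation V = Y Q (S₀−S) θ_c / [X (1 + k_d θ_c)] = 0.710 × 10400 × (468 − 6.26) × 8.74 / [1580 × (1 + 0.0984 × 8.74)] = 2.98×10^7 / 2939 = 10140 m³.
Hydraulic retention time τ = V/Q = 10140 / 10400 = 0.9750 d = 23.40 h.

τ ≈ 23.4 h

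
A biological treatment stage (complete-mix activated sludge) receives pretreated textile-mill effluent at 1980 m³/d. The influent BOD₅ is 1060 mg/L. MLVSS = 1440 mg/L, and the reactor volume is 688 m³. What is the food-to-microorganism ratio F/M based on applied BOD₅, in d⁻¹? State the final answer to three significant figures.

F/M ≈ 2.12 d⁻¹

F/M = Q·S₀ / (V·X) = 1980 × 1060 / (688.0 × 1440) = 2.118 g BOD₅·(g VSS·d)⁻¹.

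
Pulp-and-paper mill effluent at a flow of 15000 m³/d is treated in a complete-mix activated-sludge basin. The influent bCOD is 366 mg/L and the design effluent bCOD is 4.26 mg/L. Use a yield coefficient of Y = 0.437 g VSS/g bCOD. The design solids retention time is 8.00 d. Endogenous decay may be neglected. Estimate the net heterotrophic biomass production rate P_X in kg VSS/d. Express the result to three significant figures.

P_X ≈ 2370 kg VSS/d

Since k_d ≈ 0, Y_obs = Y = 0.437 g VSS/g bCOD.
Q·(S₀ − S) = 15000 × (366 − 4.26) × 10⁻³ = 5426 kg/d removed.
Biomass produced: P_X = Y_obs·Q·ΔS = 0.4370 × 5426 ≈ 2371 kg VSS/d.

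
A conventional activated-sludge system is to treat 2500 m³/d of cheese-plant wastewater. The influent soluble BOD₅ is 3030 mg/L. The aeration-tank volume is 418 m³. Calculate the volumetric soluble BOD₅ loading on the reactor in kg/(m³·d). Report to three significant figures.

L_v = Q S₀ / V = 2500 × 3030 × 10⁻³ / 418.0 = 18.12 kg/(m³·d).

L_v ≈ 18.1 kg soluble BOD₅/(m³·d)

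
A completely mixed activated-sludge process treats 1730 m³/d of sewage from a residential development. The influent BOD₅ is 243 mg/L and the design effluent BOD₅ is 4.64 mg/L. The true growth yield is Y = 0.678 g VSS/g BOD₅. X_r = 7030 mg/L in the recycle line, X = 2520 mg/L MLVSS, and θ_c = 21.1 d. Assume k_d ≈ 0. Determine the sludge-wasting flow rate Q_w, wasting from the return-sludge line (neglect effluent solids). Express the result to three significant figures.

Biomass mass balance (decay neglected): V·X = Y·Q·(S₀ − S)·θ_c, so V = 0.678 × 1730 × (243 − 4.64) × 21.1 / 2520 = 2341 m³.
Q_w = (V·X)/(θ_c X_r) = 2341 × 2520 / (21.1 × 7030) = 39.77 m³/d.

Q_w ≈ 39.8 m³/d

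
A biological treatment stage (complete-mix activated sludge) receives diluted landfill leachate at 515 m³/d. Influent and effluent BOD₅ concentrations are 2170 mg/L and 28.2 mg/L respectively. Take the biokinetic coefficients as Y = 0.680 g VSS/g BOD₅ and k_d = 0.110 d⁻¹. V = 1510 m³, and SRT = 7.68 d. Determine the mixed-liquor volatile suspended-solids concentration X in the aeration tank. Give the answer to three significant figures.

From V·X·(1 + k_d·θ_c) = Y·Q·(S₀ − S)·θ_c: X = 0.680 × 515 × (2170 − 28.2) × 7.68 / [1510 × (1 + 0.110 × 7.68)] = 2068 mg/L.

X ≈ 2070 mg/L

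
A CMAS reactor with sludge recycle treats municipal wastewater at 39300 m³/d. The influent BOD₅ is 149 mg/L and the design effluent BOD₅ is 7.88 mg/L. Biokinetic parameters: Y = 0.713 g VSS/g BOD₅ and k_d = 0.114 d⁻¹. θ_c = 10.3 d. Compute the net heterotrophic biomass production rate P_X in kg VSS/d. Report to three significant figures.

Y_obs = Y / (1 + k_d θ_c) = 0.713 / (1 + 0.114 × 10.3) = 0.713 / 2.174 = 0.3279.
Substrate removed = Q·(S₀ − S) = 39300 m³/d × (149 − 7.88) g/m³ = 5.55×10^6 g/d = 5546 kg/d.
Biomass produced: P_X = Y_obs·Q·ΔS = 0.3279 × 5546 ≈ 1819 kg VSS/d.

P_X ≈ 1820 kg VSS/d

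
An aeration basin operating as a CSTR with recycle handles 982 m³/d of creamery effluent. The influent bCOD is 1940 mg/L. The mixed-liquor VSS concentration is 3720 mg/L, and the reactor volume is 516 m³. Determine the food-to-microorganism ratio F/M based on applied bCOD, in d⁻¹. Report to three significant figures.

F/M ≈ 0.992 d⁻¹

Food-to-microorganism ratio F/M = Q S₀ / (V X) = 982 × 1940 / (516.0 × 3720) = 0.9925 d⁻¹.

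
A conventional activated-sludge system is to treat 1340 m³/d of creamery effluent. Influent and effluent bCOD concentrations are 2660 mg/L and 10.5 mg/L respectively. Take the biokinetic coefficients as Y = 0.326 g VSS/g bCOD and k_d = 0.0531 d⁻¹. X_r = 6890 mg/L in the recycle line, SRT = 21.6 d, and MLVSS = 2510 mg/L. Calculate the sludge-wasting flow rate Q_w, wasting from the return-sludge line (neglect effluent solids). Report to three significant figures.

From the SRT design equation V = Y Q (S₀−S) θ_c / [X (1 + k_d θ_c)] = 0.326 × 1340 × (2660 − 10.5) × 21.6 / [2510 × (1 + 0.0531 × 21.6)] = 2.5×10^7 / 5389 = 4639 m³.
Q_w = (V·X)/(θ_c X_r) = 4639 × 2510 / (21.6 × 6890) = 78.24 m³/d.

Q_w ≈ 78.2 m³/d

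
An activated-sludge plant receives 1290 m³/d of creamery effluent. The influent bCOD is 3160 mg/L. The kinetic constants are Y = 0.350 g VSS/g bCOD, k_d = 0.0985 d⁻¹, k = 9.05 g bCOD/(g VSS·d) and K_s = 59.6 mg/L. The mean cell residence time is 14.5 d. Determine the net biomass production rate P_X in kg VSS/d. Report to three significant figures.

Effluent substrate depends only on kinetics and SRT: S = K_s(1 + k_d θ_c) / [θ_c(Yk − k_d) − 1] = 59.6 × (1 + 0.0985 × 14.5) / [14.5 × (0.350 × 9.05 − 0.0985) − 1] = 144.7 / 43.50 = 3.327 mg/L.
Y_obs = Y / (1 + k_d θ_c) = 0.350 / (1 + 0.0985 × 14.5) = 0.350 / 2.428 = 0.1441.
Mass of bCOD removed per day: Q(S₀ − S) = 1290 × 3157 g/m³ = 4072 kg/d.
So the net sludge growth is P_X = 0.1441 × 4072 = 586.9 kg VSS/d.

P_X ≈ 587 kg VSS/d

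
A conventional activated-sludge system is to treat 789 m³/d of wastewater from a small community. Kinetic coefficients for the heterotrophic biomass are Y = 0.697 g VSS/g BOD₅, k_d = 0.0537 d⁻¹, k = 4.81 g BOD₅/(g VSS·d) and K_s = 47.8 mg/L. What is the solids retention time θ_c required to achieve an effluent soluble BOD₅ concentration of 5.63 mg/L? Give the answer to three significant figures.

θ_c ≈ 3.34 d

At the target effluent, Y k S/(K_s+S) = 0.697×4.81×5.63/53.43 = 0.3533 d⁻¹.
θ_c = 1/(μ − k_d) = 1/(0.3533 − 0.0537) = 1/0.2996 = 3.338 d.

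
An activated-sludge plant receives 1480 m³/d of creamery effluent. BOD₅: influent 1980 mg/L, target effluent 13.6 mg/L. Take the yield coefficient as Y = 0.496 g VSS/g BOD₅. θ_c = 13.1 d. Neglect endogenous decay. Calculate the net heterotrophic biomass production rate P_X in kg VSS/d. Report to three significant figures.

Since k_d ≈ 0, Y_obs = Y = 0.496 g VSS/g BOD₅.
ΔS = 1980 − 13.6 = 1966 mg/L, so the substrate removal rate is 1480 × 1966/1000 = 2910 kg BOD₅/d.
So the net sludge growth is P_X = 0.4960 × 2910 = 1443 kg VSS/d.

P_X ≈ 1440 kg VSS/d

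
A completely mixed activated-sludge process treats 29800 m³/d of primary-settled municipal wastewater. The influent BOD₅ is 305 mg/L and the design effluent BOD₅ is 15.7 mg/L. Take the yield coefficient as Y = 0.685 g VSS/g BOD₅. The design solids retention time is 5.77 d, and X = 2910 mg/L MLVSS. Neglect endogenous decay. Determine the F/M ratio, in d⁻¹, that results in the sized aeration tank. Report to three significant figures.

With k_d = 0 the design equation reduces to V = Y Q (S₀−S) θ_c / X = 0.685 × 29800 × (305 − 15.7) × 5.77 / 2910 = 11709 m³.
Food-to-microorganism ratio F/M = Q S₀ / (V X) = 29800 × 305 / (11709 × 2910) = 0.2667 d⁻¹.

F/M ≈ 0.267 d⁻¹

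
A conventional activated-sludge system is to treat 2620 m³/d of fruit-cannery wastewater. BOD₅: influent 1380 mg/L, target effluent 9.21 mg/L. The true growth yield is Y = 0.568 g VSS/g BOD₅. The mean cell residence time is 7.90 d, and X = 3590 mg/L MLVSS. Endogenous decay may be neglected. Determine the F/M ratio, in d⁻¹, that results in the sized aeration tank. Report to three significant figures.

V·X = Y·Q·ΔS·θ_c gives V = 0.568 × 2620 × (1380 − 9.21) × 7.90 / 3590 = 4489 m³.
F/M = Q·S₀ / (V·X) = 2620 × 1380 / (4489 × 3590) = 0.2244 g BOD₅·(g VSS·d)⁻¹.

F/M ≈ 0.224 d⁻¹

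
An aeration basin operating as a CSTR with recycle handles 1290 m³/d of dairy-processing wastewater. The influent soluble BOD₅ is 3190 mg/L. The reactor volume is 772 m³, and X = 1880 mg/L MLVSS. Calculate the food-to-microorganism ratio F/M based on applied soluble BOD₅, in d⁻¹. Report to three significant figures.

F/M ≈ 2.84 d⁻¹

Food-to-microorganism ratio F/M = Q S₀ / (V X) = 1290 × 3190 / (772.0 × 1880) = 2.835 d⁻¹.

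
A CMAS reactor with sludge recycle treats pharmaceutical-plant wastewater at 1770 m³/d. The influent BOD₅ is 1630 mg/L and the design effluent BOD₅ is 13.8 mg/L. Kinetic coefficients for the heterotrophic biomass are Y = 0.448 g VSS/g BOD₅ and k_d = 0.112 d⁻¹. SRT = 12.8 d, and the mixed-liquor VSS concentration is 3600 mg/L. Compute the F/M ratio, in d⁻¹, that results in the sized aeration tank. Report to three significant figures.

F/M ≈ 0.428 d⁻¹

From the SRT design equation V = Y Q (S₀−S) θ_c / [X (1 + k_d θ_c)] = 0.448 × 1770 × (1630 − 13.8) × 12.8 / [3600 × (1 + 0.112 × 12.8)] = 1.64×10^7 / 8761 = 1872 m³.
Food-to-microorganism ratio F/M = Q S₀ / (V X) = 1770 × 1630 / (1872 × 3600) = 0.4280 d⁻¹.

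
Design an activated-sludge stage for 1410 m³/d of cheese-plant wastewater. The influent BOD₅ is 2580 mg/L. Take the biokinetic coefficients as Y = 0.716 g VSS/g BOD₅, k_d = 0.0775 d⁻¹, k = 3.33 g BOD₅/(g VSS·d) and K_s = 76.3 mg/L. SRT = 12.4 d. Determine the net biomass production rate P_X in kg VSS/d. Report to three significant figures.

P_X ≈ 1330 kg VSS/d

For a completely mixed reactor with recycle the Lawrence–McCarty relation gives S = K_s·(1 + k_d·θ_c) / [θ_c·(Y·k − k_d) − 1] = 76.3 × (1 + 0.0775 × 12.4) / [12.4 × (0.716 × 3.33 − 0.0775) − 1] = 149.6 / 27.60 = 5.420 mg/L.
Correct the yield for decay: Y_obs = Y/(1 + k_d θ_c) = 0.716 / (1 + 0.0775 × 12.4) = 0.716 / 1.961 = 0.3651.
Mass of BOD₅ removed per day: Q(S₀ − S) = 1410 × 2575 g/m³ = 3630 kg/d.
Net biomass production P_X = Y_obs × Q·(S₀ − S) = 0.3651 × 3630 = 1325 kg VSS/d.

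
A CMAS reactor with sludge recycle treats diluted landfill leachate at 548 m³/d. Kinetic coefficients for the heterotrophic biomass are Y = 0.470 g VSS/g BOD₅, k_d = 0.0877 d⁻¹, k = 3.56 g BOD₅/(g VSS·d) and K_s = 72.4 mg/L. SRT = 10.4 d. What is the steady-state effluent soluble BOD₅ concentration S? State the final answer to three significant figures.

S ≈ 8.94 mg/L

Effluent substrate depends only on kinetics and SRT: S = K_s(1 + k_d θ_c) / [θ_c(Yk − k_d) − 1] = 72.4 × (1 + 0.0877 × 10.4) / [10.4 × (0.470 × 3.56 − 0.0877) − 1] = 138.4 / 15.49 = 8.937 mg/L.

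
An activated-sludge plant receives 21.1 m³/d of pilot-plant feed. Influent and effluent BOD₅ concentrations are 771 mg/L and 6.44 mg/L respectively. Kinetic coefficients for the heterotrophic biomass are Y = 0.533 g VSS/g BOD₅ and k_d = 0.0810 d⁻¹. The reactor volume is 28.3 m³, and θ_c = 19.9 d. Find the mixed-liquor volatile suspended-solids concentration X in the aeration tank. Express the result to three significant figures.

X = Y·Q·ΔS·θ_c / [V·(1 + k_d θ_c)] = 0.533 × 21.1 × (771 − 6.44) × 19.9 / [28.3 × (1 + 0.0810 × 19.9)] = 2315 mg/L.

X ≈ 2310 mg/L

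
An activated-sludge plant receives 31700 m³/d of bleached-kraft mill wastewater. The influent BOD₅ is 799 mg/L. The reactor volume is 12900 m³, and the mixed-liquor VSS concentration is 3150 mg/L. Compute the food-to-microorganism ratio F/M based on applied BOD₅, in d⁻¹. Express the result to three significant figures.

F/M = Q·S₀ / (V·X) = 31700 × 799 / (12900 × 3150) = 0.6233 g BOD₅·(g VSS·d)⁻¹.

F/M ≈ 0.623 d⁻¹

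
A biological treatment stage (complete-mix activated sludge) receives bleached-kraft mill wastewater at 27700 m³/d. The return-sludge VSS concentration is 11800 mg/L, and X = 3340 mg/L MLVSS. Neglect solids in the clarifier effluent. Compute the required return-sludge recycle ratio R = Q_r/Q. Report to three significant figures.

R = Q_r/Q = X/(X_r − X) = 3340 / (11800 − 3340) = 0.3948.

R ≈ 0.395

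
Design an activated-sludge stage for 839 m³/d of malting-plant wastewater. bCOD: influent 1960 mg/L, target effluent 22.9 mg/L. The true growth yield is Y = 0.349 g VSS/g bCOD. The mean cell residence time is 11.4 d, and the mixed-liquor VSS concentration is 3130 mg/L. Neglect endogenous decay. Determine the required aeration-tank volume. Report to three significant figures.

V ≈ 2070 m³

Biomass mass balance (decay neglected): V·X = Y·Q·(S₀ − S)·θ_c, so V = 0.349 × 839 × (1960 − 22.9) × 11.4 / 3130 = 2066 m³.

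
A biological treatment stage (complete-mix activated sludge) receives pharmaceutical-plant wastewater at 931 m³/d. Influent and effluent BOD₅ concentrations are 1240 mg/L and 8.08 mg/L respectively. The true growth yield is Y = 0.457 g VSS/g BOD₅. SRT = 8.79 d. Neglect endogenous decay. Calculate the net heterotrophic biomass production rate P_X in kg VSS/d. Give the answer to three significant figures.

P_X ≈ 524 kg VSS/d

Since k_d ≈ 0, Y_obs = Y = 0.457 g VSS/g BOD₅.
ΔS = 1240 − 8.08 = 1232 mg/L, so the substrate removal rate is 931 × 1232/1000 = 1147 kg BOD₅/d.
Net biomass production P_X = Y_obs × Q·(S₀ − S) = 0.4570 × 1147 = 524.1 kg VSS/d.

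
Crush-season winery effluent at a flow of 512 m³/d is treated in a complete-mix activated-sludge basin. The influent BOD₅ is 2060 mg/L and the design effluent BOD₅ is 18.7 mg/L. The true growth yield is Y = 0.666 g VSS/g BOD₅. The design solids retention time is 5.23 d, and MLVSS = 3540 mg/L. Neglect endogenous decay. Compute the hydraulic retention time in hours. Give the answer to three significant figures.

V·X = Y·Q·ΔS·θ_c gives V = 0.666 × 512 × (2060 − 18.7) × 5.23 / 3540 = 1028 m³.
τ = V/Q = 1028/512 = 2.009 d, or 48.20 h.

τ ≈ 48.2 h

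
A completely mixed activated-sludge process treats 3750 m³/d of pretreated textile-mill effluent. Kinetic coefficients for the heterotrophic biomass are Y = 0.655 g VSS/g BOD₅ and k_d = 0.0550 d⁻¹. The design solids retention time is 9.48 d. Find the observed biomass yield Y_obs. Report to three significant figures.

Y_obs ≈ 0.431 g VSS/g BOD₅

Observed yield with endogenous decay: Y_obs = Y / (1 + k_d·θ_c) = 0.655 / (1 + 0.0550 × 9.48) = 0.655 / 1.521 = 0.4305 g VSS/g BOD₅.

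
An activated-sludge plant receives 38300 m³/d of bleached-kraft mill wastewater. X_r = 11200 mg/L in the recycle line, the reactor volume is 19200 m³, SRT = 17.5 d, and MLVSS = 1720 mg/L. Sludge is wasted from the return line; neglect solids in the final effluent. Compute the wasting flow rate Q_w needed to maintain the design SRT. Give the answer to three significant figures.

Q_w ≈ 168 m³/d

θ_c = V·X/(Q_w·X_r) when wasting from the recycle, so Q_w = V·X/(θ_c·X_r) = 19200 × 1720 / (17.5 × 11200) = 168.5 m³/d.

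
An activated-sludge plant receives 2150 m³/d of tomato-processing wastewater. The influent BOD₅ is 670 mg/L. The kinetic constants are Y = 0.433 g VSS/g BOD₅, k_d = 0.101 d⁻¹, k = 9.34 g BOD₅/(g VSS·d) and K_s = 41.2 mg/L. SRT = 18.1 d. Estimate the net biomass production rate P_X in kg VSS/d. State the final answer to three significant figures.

P_X ≈ 220 kg VSS/d

Effluent substrate depends only on kinetics and SRT: S = K_s(1 + k_d θ_c) / [θ_c(Yk − k_d) − 1] = 41.2 × (1 + 0.101 × 18.1) / [18.1 × (0.433 × 9.34 − 0.101) − 1] = 116.5 / 70.37 = 1.656 mg/L.
The observed yield is Y_obs = Y/(1 + k_d·θ_c) = 0.433 / (1 + 0.101 × 18.1) = 0.433 / 2.828 = 0.1531 g VSS per g BOD₅ removed.
Q·(S₀ − S) = 2150 × (670 − 1.66) × 10⁻³ = 1437 kg/d removed.
Biomass produced: P_X = Y_obs·Q·ΔS = 0.1531 × 1437 ≈ 220.0 kg VSS/d.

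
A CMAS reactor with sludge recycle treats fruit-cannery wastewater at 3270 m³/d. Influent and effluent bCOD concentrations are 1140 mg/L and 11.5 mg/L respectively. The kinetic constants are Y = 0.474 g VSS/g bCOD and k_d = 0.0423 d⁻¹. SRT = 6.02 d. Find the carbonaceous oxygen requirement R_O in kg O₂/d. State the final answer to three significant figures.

R_O ≈ 1710 kg O₂/d

Observed yield with endogenous decay: Y_obs = Y / (1 + k_d·θ_c) = 0.474 / (1 + 0.0423 × 6.02) = 0.474 / 1.255 = 0.3778 g VSS/g bCOD.
ΔS = 1140 − 11.5 = 1128 mg/L, so the substrate removal rate is 3270 × 1128/1000 = 3690 kg bCOD/d.
Biomass synthesised: P_X = Y_obs × 3690 = 1394 kg VSS/d.
R_O = Q·(S₀ − S) − 1.42·P_X = 3690 − 1.42 × 1394 = 1711 kg O₂/d.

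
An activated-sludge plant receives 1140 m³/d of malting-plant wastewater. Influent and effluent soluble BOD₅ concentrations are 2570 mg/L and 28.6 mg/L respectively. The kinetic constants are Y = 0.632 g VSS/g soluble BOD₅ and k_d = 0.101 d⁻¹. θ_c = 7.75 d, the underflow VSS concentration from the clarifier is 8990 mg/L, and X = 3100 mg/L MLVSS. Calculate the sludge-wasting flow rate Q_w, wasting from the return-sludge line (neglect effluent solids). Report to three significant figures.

Q_w ≈ 114 m³/d

Rearranging the biomass balance for a CMAS with decay, V = Y·Q·ΔS·θ_c / [X·(1+k_d θ_c)] = 0.632 × 1140 × (2570 − 28.6) × 7.75 / [3100 × (1 + 0.101 × 7.75)] = 1.42×10^7 / 5527 = 2568 m³.
θ_c = V·X/(Q_w·X_r) when wasting from the recycle, so Q_w = V·X/(θ_c·X_r) = 2568 × 3100 / (7.75 × 8990) = 114.2 m³/d.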